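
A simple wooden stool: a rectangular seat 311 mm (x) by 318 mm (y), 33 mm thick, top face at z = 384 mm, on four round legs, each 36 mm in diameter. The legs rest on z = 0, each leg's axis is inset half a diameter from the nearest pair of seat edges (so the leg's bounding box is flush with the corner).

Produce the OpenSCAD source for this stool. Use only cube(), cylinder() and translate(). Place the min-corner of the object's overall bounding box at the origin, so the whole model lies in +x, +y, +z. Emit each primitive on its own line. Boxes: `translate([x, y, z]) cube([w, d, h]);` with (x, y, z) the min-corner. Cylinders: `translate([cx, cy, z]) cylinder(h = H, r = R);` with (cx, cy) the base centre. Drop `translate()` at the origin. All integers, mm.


translate([0, 0, 351]) cube([311, 318, 33]);
translate([18, 18, 0]) cylinder(h = 351, r = 18);
translate([293, 18, 0]) cylinder(h = 351, r = 18);
translate([18, 300, 0]) cylinder(h = 351, r = 18);
translate([293, 300, 0]) cylinder(h = 351, r = 18);


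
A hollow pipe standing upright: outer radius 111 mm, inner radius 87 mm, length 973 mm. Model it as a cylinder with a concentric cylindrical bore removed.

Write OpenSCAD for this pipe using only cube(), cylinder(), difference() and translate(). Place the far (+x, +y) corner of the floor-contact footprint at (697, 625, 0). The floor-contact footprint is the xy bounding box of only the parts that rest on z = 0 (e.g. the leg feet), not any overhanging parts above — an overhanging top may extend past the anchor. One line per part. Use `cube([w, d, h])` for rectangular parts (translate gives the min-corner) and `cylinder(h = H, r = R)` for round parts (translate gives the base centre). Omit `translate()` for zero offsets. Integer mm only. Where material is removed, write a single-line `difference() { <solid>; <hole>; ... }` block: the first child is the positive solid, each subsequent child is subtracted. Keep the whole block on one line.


difference() { translate([586, 514, 0]) cylinder(h = 973, r = 111); translate([586, 514, 0]) cylinder(h = 973, r = 87); }


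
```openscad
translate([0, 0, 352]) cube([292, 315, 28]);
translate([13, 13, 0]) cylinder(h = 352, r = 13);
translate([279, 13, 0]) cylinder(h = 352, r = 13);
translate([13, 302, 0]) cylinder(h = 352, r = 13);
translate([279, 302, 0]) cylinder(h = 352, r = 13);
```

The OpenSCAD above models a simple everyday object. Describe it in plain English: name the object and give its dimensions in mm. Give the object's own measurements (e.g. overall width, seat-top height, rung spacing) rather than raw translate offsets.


A four-legged stool. The seat is a 292×315×28 mm slab whose top surface is at z = 380 mm; four round legs, each 26 mm in diameter, run from the floor (z = 0) to the underside of the seat, each leg's axis is inset half a diameter from the nearest pair of seat edges (so the leg's bounding box is flush with the corner).


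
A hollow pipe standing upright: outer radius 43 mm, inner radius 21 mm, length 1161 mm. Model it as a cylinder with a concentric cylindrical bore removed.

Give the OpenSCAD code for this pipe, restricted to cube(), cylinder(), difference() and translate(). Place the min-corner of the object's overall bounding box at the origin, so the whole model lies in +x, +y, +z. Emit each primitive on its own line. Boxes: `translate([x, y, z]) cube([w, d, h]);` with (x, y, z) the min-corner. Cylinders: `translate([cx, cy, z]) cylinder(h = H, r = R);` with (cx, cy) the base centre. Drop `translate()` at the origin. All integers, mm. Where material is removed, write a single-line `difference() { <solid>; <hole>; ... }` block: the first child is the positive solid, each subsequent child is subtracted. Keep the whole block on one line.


difference() { translate([43, 43, 0]) cylinder(h = 1161, r = 43); translate([43, 43, 0]) cylinder(h = 1161, r = 21); }


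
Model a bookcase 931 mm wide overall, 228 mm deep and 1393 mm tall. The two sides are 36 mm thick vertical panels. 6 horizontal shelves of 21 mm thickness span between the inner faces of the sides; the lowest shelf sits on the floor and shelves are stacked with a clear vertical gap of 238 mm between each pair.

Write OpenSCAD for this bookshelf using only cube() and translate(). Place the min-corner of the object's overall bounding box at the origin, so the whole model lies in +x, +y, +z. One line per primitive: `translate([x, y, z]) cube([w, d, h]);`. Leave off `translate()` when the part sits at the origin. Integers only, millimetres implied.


cube([36, 228, 1393]);
translate([895, 0, 0]) cube([36, 228, 1393]);
translate([36, 0, 0]) cube([859, 228, 21]);
translate([36, 0, 259]) cube([859, 228, 21]);
translate([36, 0, 518]) cube([859, 228, 21]);
translate([36, 0, 777]) cube([859, 228, 21]);
translate([36, 0, 1036]) cube([859, 228, 21]);
translate([36, 0, 1295]) cube([859, 228, 21]);


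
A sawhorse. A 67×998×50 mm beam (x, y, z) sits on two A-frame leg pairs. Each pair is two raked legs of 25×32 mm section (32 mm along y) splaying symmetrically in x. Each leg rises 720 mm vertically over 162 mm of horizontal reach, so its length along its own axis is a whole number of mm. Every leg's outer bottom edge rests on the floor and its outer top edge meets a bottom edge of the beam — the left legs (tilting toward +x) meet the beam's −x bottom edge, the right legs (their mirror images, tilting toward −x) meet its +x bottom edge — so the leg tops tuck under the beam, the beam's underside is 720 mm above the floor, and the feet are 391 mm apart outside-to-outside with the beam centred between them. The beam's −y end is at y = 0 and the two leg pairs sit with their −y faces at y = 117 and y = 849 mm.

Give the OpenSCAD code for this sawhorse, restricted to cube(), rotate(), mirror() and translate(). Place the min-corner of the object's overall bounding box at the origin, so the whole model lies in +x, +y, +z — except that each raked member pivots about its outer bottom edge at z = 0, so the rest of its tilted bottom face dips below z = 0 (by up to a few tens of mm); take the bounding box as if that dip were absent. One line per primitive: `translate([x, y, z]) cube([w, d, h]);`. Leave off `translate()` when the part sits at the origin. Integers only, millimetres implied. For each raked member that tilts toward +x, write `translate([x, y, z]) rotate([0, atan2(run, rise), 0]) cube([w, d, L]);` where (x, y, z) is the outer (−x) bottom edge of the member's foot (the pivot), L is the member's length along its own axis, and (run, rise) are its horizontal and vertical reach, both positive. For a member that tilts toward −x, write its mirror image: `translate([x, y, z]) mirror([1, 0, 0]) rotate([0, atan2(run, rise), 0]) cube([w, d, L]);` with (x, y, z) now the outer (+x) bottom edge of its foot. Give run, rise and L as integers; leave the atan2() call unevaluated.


translate([162, 0, 720]) cube([67, 998, 50]);
translate([0, 117, 0]) rotate([0, atan2(162, 720), 0]) cube([25, 32, 738]);
translate([391, 117, 0]) mirror([1, 0, 0]) rotate([0, atan2(162, 720), 0]) cube([25, 32, 738]);
translate([0, 849, 0]) rotate([0, atan2(162, 720), 0]) cube([25, 32, 738]);
translate([391, 849, 0]) mirror([1, 0, 0]) rotate([0, atan2(162, 720), 0]) cube([25, 32, 738]);


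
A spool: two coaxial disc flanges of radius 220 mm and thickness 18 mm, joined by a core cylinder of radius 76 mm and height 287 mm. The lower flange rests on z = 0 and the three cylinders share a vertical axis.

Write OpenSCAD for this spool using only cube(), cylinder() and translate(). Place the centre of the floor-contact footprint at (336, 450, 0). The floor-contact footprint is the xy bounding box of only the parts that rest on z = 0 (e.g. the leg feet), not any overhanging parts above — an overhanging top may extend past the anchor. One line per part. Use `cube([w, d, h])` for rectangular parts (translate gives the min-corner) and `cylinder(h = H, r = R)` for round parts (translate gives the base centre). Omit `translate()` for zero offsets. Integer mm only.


translate([336, 450, 0]) cylinder(h = 18, r = 220);
translate([336, 450, 18]) cylinder(h = 287, r = 76);
translate([336, 450, 305]) cylinder(h = 18, r = 220);


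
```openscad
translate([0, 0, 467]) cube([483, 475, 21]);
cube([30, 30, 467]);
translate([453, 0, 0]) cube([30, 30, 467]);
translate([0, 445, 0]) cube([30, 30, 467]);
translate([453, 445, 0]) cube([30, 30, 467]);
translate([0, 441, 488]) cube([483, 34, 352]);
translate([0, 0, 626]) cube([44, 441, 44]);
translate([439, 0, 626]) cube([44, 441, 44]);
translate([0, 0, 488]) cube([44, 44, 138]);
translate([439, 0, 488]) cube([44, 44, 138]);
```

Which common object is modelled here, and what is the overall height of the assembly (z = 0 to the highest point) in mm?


A chair. The overall height is 840 mm.

A slab on four corner posts with a tall panel at the back — a chair. The seat slab sits at z = 467 with thickness 21, and the 352 mm backrest starts at the seat top, so the overall height is 467 + 21 + 352 = 840 mm.


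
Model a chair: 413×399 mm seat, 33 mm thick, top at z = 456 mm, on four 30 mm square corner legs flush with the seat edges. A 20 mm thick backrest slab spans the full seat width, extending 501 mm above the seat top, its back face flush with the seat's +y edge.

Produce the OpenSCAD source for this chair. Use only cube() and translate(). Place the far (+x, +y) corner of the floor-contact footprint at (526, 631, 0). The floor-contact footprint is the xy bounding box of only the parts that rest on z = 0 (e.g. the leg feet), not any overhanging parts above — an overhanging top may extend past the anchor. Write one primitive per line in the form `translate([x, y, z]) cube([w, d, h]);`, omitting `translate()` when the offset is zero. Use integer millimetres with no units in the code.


translate([113, 232, 423]) cube([413, 399, 33]);
translate([113, 232, 0]) cube([30, 30, 423]);
translate([496, 232, 0]) cube([30, 30, 423]);
translate([113, 601, 0]) cube([30, 30, 423]);
translate([496, 601, 0]) cube([30, 30, 423]);
translate([113, 611, 456]) cube([413, 20, 501]);


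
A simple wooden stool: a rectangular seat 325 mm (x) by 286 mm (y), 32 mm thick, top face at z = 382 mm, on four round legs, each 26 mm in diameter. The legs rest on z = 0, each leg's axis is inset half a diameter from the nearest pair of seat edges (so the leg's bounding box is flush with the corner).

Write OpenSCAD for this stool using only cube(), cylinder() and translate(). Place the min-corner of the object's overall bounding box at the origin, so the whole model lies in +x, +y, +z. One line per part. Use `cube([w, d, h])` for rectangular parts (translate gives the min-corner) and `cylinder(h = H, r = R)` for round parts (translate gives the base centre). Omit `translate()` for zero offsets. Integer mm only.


translate([0, 0, 350]) cube([325, 286, 32]);
translate([13, 13, 0]) cylinder(h = 350, r = 13);
translate([312, 13, 0]) cylinder(h = 350, r = 13);
translate([13, 273, 0]) cylinder(h = 350, r = 13);
translate([312, 273, 0]) cylinder(h = 350, r = 13);


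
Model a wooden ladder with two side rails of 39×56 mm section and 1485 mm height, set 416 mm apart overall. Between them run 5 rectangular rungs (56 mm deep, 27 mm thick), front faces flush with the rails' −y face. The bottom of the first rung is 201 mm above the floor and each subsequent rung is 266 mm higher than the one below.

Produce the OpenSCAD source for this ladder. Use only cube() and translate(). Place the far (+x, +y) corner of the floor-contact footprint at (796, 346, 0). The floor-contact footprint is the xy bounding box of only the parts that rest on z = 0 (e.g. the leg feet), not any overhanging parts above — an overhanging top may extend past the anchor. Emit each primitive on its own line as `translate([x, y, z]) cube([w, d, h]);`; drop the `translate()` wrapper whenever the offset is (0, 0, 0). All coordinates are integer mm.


translate([380, 290, 0]) cube([39, 56, 1485]);
translate([757, 290, 0]) cube([39, 56, 1485]);
translate([419, 290, 201]) cube([338, 56, 27]);
translate([419, 290, 467]) cube([338, 56, 27]);
translate([419, 290, 733]) cube([338, 56, 27]);
translate([419, 290, 999]) cube([338, 56, 27]);
translate([419, 290, 1265]) cube([338, 56, 27]);


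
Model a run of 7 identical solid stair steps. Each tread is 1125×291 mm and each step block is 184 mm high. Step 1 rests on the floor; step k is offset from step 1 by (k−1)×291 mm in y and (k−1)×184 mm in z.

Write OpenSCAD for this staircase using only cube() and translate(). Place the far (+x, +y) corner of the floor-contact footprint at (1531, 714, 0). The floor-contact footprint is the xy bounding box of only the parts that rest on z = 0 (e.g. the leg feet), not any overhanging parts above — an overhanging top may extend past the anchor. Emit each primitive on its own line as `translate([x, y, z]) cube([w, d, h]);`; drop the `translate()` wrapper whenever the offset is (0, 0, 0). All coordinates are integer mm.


translate([406, 423, 0]) cube([1125, 291, 184]);
translate([406, 714, 184]) cube([1125, 291, 184]);
translate([406, 1005, 368]) cube([1125, 291, 184]);
translate([406, 1296, 552]) cube([1125, 291, 184]);
translate([406, 1587, 736]) cube([1125, 291, 184]);
translate([406, 1878, 920]) cube([1125, 291, 184]);
translate([406, 2169, 1104]) cube([1125, 291, 184]);


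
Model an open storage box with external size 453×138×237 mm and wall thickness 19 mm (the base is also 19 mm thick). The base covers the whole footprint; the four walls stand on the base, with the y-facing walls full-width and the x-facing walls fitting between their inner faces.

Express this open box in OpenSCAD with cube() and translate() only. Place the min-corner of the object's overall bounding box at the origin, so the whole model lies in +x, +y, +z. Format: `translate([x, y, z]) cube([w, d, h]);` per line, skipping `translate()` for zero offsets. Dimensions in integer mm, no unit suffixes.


cube([453, 138, 19]);
translate([0, 0, 19]) cube([453, 19, 218]);
translate([0, 119, 19]) cube([453, 19, 218]);
translate([0, 19, 19]) cube([19, 100, 218]);
translate([434, 19, 19]) cube([19, 100, 218]);


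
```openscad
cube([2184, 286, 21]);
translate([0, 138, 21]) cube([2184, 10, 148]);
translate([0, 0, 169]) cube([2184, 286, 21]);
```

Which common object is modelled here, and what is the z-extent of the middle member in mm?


An I-beam. The web height is 148 mm.

Two wide flanges with a thin centred web — an I-beam. Overall 190 mm minus two 21 mm flanges gives a web of 190 − 2·21 = 148 mm.


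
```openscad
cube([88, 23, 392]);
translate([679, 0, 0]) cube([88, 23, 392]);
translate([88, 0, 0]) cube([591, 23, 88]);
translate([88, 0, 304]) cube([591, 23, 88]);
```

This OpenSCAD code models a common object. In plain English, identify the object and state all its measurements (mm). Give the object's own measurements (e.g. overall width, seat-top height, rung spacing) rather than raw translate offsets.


A rectangular picture frame lying in the x–z plane (depth along y). The opening is 591 mm wide (x) by 216 mm tall (z), surrounded by a border 88 mm wide on all four sides. The frame is 23 mm deep and is made of two full-height vertical stiles with two horizontal rails fitted between them.


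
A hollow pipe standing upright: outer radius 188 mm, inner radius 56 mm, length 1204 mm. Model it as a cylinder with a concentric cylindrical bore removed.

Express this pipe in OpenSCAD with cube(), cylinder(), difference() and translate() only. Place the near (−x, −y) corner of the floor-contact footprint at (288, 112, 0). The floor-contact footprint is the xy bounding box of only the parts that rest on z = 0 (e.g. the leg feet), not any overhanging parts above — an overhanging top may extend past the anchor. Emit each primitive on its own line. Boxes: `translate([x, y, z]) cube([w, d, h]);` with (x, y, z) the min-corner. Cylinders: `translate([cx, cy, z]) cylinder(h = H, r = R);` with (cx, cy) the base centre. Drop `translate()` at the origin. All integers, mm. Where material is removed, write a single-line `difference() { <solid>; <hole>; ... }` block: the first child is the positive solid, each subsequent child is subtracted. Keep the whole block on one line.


difference() { translate([476, 300, 0]) cylinder(h = 1204, r = 188); translate([476, 300, 0]) cylinder(h = 1204, r = 56); }


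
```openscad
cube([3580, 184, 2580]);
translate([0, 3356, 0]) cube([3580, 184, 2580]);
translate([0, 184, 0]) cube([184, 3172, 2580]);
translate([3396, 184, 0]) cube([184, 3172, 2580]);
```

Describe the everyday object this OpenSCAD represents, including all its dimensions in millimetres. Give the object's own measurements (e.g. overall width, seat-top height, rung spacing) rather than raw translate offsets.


The wall frame of a small rectangular building: four walls, each 2580 mm tall and 184 mm thick, enclosing a footprint 3580 mm (x) by 3540 mm (y) outside-to-outside, with no floor or roof. The front and back walls (the −y and +y sides) span the full width; the two side walls fit between them.


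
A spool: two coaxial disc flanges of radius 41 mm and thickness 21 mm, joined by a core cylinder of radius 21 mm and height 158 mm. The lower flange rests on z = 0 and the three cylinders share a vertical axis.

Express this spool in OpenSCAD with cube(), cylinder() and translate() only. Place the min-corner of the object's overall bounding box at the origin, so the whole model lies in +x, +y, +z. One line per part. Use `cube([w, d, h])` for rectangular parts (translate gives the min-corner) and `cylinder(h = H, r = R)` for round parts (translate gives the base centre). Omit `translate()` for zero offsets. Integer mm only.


translate([41, 41, 0]) cylinder(h = 21, r = 41);
translate([41, 41, 21]) cylinder(h = 158, r = 21);
translate([41, 41, 179]) cylinder(h = 21, r = 41);


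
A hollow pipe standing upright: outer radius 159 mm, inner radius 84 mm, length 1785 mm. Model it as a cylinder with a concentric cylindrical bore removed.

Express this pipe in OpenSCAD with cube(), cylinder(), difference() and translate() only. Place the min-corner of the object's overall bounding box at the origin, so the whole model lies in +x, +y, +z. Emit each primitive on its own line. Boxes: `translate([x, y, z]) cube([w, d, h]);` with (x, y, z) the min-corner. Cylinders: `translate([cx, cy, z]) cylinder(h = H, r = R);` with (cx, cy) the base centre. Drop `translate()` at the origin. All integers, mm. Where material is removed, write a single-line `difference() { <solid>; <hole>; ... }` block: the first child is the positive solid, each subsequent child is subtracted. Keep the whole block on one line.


difference() { translate([159, 159, 0]) cylinder(h = 1785, r = 159); translate([159, 159, 0]) cylinder(h = 1785, r = 84); }


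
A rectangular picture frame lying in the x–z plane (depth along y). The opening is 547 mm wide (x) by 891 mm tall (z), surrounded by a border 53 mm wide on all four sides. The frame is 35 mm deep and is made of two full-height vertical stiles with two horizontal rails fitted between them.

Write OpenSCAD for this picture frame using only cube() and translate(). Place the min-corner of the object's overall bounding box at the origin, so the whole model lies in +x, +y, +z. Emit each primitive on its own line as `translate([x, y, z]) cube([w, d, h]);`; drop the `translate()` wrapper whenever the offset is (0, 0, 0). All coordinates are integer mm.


cube([53, 35, 997]);
translate([600, 0, 0]) cube([53, 35, 997]);
translate([53, 0, 0]) cube([547, 35, 53]);
translate([53, 0, 944]) cube([547, 35, 53]);


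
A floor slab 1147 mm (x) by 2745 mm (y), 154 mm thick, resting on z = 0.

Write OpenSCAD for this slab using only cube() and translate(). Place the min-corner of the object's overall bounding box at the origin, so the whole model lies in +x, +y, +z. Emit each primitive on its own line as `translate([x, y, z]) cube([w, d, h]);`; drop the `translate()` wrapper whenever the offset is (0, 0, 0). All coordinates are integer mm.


cube([1147, 2745, 154]);


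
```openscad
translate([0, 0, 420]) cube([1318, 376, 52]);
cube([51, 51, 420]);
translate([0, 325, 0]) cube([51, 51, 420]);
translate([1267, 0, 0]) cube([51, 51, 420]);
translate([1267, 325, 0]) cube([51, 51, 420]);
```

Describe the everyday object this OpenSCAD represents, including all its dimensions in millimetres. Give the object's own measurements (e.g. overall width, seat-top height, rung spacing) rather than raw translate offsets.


A bench: a 1318×376 mm seat slab, 52 mm thick, top at z = 472 mm, on four 51×51 mm square legs flush with the seat corners and standing on z = 0.


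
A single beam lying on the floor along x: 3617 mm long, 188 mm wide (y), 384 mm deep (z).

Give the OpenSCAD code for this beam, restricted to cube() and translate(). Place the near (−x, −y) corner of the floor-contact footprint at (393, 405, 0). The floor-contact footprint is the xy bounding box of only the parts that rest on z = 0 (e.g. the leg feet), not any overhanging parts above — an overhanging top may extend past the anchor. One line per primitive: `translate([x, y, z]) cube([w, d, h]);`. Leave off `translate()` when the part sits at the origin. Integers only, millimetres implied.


translate([393, 405, 0]) cube([3617, 188, 384]);


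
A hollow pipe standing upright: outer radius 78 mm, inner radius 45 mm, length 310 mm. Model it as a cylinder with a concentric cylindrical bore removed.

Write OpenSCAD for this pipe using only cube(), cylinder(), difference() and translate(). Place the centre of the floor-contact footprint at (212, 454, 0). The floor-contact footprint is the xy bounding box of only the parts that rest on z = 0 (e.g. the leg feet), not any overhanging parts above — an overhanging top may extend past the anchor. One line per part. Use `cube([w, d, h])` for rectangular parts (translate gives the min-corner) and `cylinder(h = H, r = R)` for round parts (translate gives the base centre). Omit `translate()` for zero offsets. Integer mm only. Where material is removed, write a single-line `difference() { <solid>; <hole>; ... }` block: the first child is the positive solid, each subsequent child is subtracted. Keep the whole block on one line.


difference() { translate([212, 454, 0]) cylinder(h = 310, r = 78); translate([212, 454, 0]) cylinder(h = 310, r = 45); }


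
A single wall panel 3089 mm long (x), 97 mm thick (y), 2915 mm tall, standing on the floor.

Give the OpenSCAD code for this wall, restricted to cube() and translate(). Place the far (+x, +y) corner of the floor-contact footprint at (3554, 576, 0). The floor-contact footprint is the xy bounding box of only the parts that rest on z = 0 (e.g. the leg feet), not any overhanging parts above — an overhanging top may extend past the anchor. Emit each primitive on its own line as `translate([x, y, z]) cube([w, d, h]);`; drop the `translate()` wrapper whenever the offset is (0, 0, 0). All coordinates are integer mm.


translate([465, 479, 0]) cube([3089, 97, 2915]);


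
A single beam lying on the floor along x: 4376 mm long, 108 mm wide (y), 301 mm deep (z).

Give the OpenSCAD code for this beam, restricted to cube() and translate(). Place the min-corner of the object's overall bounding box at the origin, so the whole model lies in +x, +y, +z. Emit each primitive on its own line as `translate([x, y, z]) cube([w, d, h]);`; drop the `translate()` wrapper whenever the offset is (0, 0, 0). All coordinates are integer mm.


cube([4376, 108, 301]);


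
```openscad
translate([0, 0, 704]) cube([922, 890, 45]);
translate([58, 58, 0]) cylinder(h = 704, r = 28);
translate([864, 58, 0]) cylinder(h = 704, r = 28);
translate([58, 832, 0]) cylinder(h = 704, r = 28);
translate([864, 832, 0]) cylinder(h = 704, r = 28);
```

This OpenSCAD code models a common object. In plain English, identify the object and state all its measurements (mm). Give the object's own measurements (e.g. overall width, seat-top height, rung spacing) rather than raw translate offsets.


A table: top 922 mm (x) × 890 mm (y), 45 mm thick, upper face at z = 749 mm, on four round legs of 56 mm diameter, each leg's bounding box inset 30 mm from the nearest pair of top edges from z = 0 to the bottom of the top.


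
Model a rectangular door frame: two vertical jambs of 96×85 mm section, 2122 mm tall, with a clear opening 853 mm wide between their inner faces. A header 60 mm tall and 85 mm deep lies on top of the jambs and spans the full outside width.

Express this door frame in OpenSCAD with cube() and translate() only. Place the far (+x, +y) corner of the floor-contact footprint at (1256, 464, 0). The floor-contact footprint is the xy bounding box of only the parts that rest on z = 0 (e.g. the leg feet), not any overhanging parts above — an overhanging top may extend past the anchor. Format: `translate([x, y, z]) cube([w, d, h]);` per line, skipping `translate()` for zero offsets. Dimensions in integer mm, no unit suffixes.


translate([211, 379, 0]) cube([96, 85, 2122]);
translate([1160, 379, 0]) cube([96, 85, 2122]);
translate([211, 379, 2122]) cube([1045, 85, 60]);


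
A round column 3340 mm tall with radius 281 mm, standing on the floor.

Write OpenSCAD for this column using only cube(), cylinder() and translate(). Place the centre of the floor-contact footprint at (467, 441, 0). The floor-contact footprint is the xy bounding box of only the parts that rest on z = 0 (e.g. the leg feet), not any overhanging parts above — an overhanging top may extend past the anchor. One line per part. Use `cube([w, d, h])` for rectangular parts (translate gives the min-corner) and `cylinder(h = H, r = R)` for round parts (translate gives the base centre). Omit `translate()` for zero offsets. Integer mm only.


translate([467, 441, 0]) cylinder(h = 3340, r = 281);


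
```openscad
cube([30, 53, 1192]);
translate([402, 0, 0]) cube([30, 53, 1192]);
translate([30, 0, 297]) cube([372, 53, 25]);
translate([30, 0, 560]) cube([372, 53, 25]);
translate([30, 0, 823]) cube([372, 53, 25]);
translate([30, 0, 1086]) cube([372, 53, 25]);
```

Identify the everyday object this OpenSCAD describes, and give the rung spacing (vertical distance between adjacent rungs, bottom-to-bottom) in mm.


A ladder. The rung spacing is 263 mm.

Two tall 30×53 posts with 4 short bars between them — a ladder. Adjacent rungs sit at z = 297 and z = 560, so the spacing is 560 − 297 = 263 mm.


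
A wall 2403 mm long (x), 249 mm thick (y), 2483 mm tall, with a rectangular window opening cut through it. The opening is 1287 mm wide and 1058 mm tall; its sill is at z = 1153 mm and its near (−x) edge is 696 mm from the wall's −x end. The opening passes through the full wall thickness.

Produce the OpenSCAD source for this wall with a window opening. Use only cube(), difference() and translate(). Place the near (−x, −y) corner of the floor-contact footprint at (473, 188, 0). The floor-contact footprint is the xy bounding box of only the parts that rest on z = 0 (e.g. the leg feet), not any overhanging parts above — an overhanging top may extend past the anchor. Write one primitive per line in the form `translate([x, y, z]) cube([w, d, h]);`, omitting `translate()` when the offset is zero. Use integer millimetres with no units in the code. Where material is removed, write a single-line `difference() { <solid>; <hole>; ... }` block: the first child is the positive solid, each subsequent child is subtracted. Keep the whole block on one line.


difference() { translate([473, 188, 0]) cube([2403, 249, 2483]); translate([1169, 188, 1153]) cube([1287, 249, 1058]); }


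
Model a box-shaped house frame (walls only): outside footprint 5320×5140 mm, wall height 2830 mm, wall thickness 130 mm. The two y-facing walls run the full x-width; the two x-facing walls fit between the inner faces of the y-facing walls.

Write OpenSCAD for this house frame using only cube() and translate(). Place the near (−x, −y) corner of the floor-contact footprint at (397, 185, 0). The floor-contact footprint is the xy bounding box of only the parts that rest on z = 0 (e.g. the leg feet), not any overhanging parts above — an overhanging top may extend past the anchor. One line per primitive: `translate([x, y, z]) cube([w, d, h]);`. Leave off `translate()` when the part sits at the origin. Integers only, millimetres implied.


translate([397, 185, 0]) cube([5320, 130, 2830]);
translate([397, 5195, 0]) cube([5320, 130, 2830]);
translate([397, 315, 0]) cube([130, 4880, 2830]);
translate([5587, 315, 0]) cube([130, 4880, 2830]);


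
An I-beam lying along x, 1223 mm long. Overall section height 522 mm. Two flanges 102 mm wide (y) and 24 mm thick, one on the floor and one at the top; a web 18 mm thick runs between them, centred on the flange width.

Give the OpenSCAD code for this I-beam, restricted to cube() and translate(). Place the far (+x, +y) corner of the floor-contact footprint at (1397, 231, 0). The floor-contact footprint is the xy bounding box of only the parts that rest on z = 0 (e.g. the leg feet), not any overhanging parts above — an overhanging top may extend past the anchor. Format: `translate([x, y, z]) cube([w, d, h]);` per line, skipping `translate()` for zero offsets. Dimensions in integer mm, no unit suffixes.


translate([174, 129, 0]) cube([1223, 102, 24]);
translate([174, 171, 24]) cube([1223, 18, 474]);
translate([174, 129, 498]) cube([1223, 102, 24]);


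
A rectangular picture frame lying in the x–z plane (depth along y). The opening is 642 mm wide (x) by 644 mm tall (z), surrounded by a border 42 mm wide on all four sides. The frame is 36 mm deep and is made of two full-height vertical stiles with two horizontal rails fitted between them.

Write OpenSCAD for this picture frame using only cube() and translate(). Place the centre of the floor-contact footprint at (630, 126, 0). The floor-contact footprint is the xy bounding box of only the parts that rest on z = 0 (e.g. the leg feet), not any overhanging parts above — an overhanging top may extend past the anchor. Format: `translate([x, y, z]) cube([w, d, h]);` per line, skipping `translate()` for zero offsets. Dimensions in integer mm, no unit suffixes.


translate([267, 108, 0]) cube([42, 36, 728]);
translate([951, 108, 0]) cube([42, 36, 728]);
translate([309, 108, 0]) cube([642, 36, 42]);
translate([309, 108, 686]) cube([642, 36, 42]);


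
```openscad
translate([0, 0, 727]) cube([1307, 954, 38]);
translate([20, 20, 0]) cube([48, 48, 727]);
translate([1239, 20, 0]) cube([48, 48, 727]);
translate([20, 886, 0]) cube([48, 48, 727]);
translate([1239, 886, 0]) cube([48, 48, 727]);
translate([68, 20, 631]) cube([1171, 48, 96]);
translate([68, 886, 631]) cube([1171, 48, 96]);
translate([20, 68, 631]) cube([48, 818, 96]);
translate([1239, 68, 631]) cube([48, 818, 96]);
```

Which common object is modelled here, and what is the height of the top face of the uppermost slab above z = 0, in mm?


A table. The table height is 765 mm.

A 1307×954×38 slab sits at z = 727 on four 48 mm square posts — a table. The top surface is at 727 + 38 = 765 mm.


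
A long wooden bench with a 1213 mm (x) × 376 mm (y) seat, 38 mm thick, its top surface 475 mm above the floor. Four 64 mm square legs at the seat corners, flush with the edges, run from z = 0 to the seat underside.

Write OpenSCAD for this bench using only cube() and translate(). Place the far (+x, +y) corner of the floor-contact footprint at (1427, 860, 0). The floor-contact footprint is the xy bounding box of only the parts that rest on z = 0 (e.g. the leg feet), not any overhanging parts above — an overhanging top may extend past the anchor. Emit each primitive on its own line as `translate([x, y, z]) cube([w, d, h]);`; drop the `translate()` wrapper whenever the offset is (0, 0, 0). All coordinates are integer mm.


// leg_h = 475 − 38 = 437
translate([214, 484, 437]) cube([1213, 376, 38]);
translate([214, 484, 0]) cube([64, 64, 437]);
translate([214, 796, 0]) cube([64, 64, 437]);
translate([1363, 484, 0]) cube([64, 64, 437]);
translate([1363, 796, 0]) cube([64, 64, 437]);


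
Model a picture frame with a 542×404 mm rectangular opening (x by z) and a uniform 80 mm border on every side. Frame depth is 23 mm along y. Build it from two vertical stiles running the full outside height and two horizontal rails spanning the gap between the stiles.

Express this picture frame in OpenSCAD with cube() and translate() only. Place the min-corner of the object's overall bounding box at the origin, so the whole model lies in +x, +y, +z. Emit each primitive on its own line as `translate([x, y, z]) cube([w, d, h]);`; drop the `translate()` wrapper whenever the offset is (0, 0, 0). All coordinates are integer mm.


cube([80, 23, 564]);
translate([622, 0, 0]) cube([80, 23, 564]);
translate([80, 0, 0]) cube([542, 23, 80]);
translate([80, 0, 484]) cube([542, 23, 80]);


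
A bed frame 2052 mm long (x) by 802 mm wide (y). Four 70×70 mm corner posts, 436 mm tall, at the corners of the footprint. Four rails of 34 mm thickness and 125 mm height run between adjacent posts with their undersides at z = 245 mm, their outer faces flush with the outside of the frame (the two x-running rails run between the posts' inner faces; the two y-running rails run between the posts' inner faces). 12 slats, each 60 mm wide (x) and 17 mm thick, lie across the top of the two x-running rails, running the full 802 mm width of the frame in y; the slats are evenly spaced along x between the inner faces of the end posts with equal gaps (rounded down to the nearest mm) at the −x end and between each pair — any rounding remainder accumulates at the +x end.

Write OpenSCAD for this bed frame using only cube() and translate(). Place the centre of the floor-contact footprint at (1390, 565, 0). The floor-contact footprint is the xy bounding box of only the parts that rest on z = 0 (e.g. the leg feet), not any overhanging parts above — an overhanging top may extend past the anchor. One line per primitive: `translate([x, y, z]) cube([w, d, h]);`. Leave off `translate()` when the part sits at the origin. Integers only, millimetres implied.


translate([364, 164, 0]) cube([70, 70, 436]);
translate([364, 896, 0]) cube([70, 70, 436]);
translate([2346, 164, 0]) cube([70, 70, 436]);
translate([2346, 896, 0]) cube([70, 70, 436]);
translate([434, 164, 245]) cube([1912, 34, 125]);
translate([434, 932, 245]) cube([1912, 34, 125]);
translate([364, 234, 245]) cube([34, 662, 125]);
translate([2382, 234, 245]) cube([34, 662, 125]);
translate([525, 164, 370]) cube([60, 802, 17]);
translate([676, 164, 370]) cube([60, 802, 17]);
translate([827, 164, 370]) cube([60, 802, 17]);
translate([978, 164, 370]) cube([60, 802, 17]);
translate([1129, 164, 370]) cube([60, 802, 17]);
translate([1280, 164, 370]) cube([60, 802, 17]);
translate([1431, 164, 370]) cube([60, 802, 17]);
translate([1582, 164, 370]) cube([60, 802, 17]);
translate([1733, 164, 370]) cube([60, 802, 17]);
translate([1884, 164, 370]) cube([60, 802, 17]);
translate([2035, 164, 370]) cube([60, 802, 17]);
translate([2186, 164, 370]) cube([60, 802, 17]);


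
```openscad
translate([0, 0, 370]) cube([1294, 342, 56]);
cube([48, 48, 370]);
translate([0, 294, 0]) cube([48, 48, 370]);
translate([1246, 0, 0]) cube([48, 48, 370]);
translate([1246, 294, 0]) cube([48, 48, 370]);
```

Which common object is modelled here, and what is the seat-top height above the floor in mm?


A bench. The seat-top height is 426 mm.

A long slab on four corner posts — a bench. The slab sits at z = 370 with thickness 56, so the top is 370 + 56 = 426 mm.


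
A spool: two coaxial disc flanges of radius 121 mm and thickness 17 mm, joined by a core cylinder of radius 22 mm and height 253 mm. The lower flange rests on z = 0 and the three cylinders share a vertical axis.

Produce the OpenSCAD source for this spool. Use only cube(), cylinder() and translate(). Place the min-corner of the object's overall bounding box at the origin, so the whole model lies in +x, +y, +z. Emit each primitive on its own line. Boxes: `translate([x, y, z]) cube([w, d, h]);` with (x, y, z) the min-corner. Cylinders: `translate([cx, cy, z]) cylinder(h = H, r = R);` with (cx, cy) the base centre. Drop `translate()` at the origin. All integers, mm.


translate([121, 121, 0]) cylinder(h = 17, r = 121);
translate([121, 121, 17]) cylinder(h = 253, r = 22);
translate([121, 121, 270]) cylinder(h = 17, r = 121);


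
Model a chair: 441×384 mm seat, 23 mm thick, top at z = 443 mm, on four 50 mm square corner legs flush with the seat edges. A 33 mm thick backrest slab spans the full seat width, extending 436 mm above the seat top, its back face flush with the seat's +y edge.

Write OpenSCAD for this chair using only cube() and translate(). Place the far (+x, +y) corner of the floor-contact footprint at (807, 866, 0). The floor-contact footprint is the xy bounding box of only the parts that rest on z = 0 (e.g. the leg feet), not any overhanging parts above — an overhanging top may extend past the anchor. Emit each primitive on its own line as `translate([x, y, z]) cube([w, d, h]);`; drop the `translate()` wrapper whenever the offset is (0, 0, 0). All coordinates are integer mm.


translate([366, 482, 420]) cube([441, 384, 23]);
translate([366, 482, 0]) cube([50, 50, 420]);
translate([757, 482, 0]) cube([50, 50, 420]);
translate([366, 816, 0]) cube([50, 50, 420]);
translate([757, 816, 0]) cube([50, 50, 420]);
translate([366, 833, 443]) cube([441, 33, 436]);


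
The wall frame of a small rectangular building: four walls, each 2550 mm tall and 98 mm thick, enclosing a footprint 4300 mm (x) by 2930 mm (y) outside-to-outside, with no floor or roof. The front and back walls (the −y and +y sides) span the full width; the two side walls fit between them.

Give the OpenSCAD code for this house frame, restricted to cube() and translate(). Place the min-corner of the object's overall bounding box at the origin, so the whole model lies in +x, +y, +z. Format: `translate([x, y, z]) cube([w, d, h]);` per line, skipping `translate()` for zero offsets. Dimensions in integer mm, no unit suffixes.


cube([4300, 98, 2550]);
translate([0, 2832, 0]) cube([4300, 98, 2550]);
translate([0, 98, 0]) cube([98, 2734, 2550]);
translate([4202, 98, 0]) cube([98, 2734, 2550]);


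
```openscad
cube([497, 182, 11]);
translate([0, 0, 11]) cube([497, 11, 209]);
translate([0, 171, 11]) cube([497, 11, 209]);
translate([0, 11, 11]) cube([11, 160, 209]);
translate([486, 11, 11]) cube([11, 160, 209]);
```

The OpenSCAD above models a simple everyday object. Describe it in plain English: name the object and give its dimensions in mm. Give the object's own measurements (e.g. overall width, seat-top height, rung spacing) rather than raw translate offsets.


An open-topped rectangular box: outside dimensions 497×182×220 mm, with a uniform wall and base thickness of 11 mm. The base is a full 497×182 slab on the floor; four walls sit on top of the base. The front and back walls (the −y and +y sides) span the full width; the two side walls fit between them.


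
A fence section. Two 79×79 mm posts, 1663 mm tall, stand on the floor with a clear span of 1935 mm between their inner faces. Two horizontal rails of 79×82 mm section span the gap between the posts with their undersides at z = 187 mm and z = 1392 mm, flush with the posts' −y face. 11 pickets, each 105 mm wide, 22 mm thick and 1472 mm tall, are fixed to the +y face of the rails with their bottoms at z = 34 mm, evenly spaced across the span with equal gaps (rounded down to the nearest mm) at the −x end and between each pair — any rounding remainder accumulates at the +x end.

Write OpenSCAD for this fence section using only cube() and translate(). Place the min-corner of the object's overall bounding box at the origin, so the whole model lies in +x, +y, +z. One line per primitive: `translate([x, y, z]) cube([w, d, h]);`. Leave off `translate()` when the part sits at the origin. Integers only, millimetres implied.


cube([79, 79, 1663]);
translate([2014, 0, 0]) cube([79, 79, 1663]);
translate([79, 0, 187]) cube([1935, 79, 82]);
translate([79, 0, 1392]) cube([1935, 79, 82]);
translate([144, 79, 34]) cube([105, 22, 1472]);
translate([314, 79, 34]) cube([105, 22, 1472]);
translate([484, 79, 34]) cube([105, 22, 1472]);
translate([654, 79, 34]) cube([105, 22, 1472]);
translate([824, 79, 34]) cube([105, 22, 1472]);
translate([994, 79, 34]) cube([105, 22, 1472]);
translate([1164, 79, 34]) cube([105, 22, 1472]);
translate([1334, 79, 34]) cube([105, 22, 1472]);
translate([1504, 79, 34]) cube([105, 22, 1472]);
translate([1674, 79, 34]) cube([105, 22, 1472]);
translate([1844, 79, 34]) cube([105, 22, 1472]);
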